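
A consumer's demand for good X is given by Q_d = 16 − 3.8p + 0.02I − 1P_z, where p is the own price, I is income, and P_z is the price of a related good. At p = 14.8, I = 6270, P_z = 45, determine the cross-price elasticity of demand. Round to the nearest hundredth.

-1.12

At the given point, Q_d = 16 − 3.8(14.8) + 0.02(6270) − 1(45) = 16 − 56.24 + 125.4 − 45 = 40.16.
∂Q_d/∂P_z = −1, so E_xy = -1·(45/40.16) ≈ -1.12.
E_xy < 0: the goods are complements.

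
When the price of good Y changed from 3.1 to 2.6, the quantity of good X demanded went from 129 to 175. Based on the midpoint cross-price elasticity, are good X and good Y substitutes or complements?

complements

%ΔQ_x = (175 − 129)/[(129+175)/2] = 46/152 ≈ 0.3026.
%ΔP_y = (2.6 − 3.1)/[(3.1+2.6)/2] ≈ -0.1754.
E_xy = 0.3026/-0.1754 ≈ -1.725.
E_xy < 0, so the goods are complements.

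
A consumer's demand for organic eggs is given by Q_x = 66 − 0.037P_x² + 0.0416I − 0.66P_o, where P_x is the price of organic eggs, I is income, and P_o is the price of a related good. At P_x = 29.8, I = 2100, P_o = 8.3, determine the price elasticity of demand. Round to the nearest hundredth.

First evaluate Q_x: 66 − 0.037(29.8)² + 0.0416(2100) − 0.66(8.3) = 66 − 32.8575 + 87.36 − 5.478 = 115.0245.
∂Q_x/∂P_x = −2·0.037·P_x = -2.2052, so E_p = -2.2052·(29.8/115.0245) ≈ -0.57.
|E_p| < 1: demand is inelastic.

-0.57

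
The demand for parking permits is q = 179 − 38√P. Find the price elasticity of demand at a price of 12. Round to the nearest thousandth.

At P = 12, q = 47.3641.
dq/dP = −38/(2√P) = −38/(2·3.4641).
Point elasticity E = (dq/dP)·(P/q) = -5.4848 × 12/47.3641 ≈ -1.390.
|E| > 1, so demand is elastic at this price.

-1.390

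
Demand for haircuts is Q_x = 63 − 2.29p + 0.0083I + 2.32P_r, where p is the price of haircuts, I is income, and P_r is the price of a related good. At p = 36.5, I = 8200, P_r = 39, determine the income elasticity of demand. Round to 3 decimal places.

Evaluating quantity at (p, I, P_r) gives Q_x = 63 − 2.29(36.5) + 0.0083(8200) + 2.32(39) = 63 − 83.585 + 68.06 + 90.48 = 137.955.
∂Q_x/∂I = +0.0083, so E_I = 0.0083·(8200/137.955) ≈ 0.493.
E_I ∈ (0,1): normal good (necessity).

0.493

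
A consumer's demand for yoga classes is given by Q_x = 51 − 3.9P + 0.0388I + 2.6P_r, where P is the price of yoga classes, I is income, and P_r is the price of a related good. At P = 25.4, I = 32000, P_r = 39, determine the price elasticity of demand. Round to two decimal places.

-0.08

At the given point, Q_x = 51 − 3.9(25.4) + 0.0388(32000) + 2.6(39) = 51 − 99.06 + 1241.6 + 101.4 = 1294.94.
∂Q_x/∂P = −3.9, so E_p = (−3.9)·(25.4/1294.94) ≈ -0.08.
|E_p| < 1: demand is inelastic.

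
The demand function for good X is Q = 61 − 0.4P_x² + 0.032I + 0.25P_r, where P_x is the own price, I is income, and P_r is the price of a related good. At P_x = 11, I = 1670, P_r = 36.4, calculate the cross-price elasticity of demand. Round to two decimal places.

0.12

Evaluating quantity at (P_x, I, P_r) gives Q = 61 − 0.4(11)² + 0.032(1670) + 0.25(36.4) = 61 − 48.4 + 53.44 + 9.1 = 75.14.
∂Q/∂P_r = +0.25, so E_xy = 0.25·(36.4/75.14) ≈ 0.12.
E_xy > 0: the goods are substitutes.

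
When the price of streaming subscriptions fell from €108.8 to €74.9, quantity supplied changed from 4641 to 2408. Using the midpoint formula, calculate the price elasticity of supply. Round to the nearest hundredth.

1.72

%ΔQ = (2408 − 4641)/[(4641 + 2408)/2] = -2233/3524.5 ≈ -0.6336.
%ΔP = (74.9 − 108.8)/[(108.8 + 74.9)/2] = -33.9/91.85 ≈ -0.3691.
Arc elasticity E = %ΔQ/%ΔP ≈ -0.6336/-0.3691 ≈ 1.72.
|E| > 1: supply is elastic over this range.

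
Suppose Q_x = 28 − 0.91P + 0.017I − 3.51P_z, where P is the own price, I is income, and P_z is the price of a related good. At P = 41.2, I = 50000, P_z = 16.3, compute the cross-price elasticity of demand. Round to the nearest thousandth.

-0.073

At the given point, Q_x = 28 − 0.91(41.2) + 0.017(50000) − 3.51(16.3) = 28 − 37.492 + 850 − 57.213 = 783.295.
∂Q_x/∂P_z = −3.51, so E_xy = -3.51·(16.3/783.295) ≈ -0.073.
E_xy < 0: the goods are complements.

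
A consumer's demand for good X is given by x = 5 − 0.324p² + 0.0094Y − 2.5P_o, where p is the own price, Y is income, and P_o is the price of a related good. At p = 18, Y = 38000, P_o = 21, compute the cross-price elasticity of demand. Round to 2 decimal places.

-0.26

At the given point, x = 5 − 0.324(18)² + 0.0094(38000) − 2.5(21) = 5 − 104.976 + 357.2 − 52.5 = 204.724.
∂x/∂P_o = −2.5, so E_xy = -2.5·(21/204.724) ≈ -0.26.
E_xy < 0: the goods are complements.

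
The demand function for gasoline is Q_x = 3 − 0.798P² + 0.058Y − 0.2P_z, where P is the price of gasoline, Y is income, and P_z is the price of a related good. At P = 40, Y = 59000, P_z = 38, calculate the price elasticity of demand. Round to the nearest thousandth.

Q_x = 3 − 0.798(40)² + 0.058(59000) − 0.2(38) = 3 − 1276.8 + 3422 − 7.6 = 2140.6.
∂Q_x/∂P = −2·0.798·P = -63.84, so E_p = -63.84·(40/2140.6) ≈ -1.193.
|E_p| > 1: demand is elastic.

-1.193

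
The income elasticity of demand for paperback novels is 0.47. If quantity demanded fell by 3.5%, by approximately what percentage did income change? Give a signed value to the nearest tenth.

-7.4

%ΔQ ≈ E × %ΔI ⇒ %ΔI = %ΔQ / E = (-3.5%)/(0.47) ≈ -7.4%.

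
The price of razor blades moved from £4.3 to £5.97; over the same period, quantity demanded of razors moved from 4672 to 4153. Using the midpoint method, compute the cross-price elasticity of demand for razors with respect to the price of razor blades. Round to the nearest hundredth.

%ΔQ_x = (4153 − 4672)/[(4672+4153)/2] = -519/4412.5 ≈ -0.1176.
%ΔP_y = (5.97 − 4.3)/[(4.3+5.97)/2] ≈ 0.3252.
E_xy = -0.1176/0.3252 ≈ -0.36.
E_xy < 0, so razors and razor blades are complements.

-0.36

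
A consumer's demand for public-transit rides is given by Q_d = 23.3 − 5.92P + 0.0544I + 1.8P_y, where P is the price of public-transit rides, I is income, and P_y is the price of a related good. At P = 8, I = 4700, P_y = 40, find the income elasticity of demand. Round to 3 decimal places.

0.842

Substituting, Q_d = 23.3 − 5.92(8) + 0.0544(4700) + 1.8(40) = 23.3 − 47.36 + 255.68 + 72 = 303.62.
∂Q_d/∂I = +0.0544, so E_I = 0.0544·(4700/303.62) ≈ 0.842.
E_I ∈ (0,1): normal good (necessity).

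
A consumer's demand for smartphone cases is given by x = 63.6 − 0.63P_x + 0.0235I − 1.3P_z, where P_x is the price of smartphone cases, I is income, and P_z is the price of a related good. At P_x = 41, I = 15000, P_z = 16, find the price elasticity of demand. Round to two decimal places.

-0.07

First evaluate x: 63.6 − 0.63(41) + 0.0235(15000) − 1.3(16) = 63.6 − 25.83 + 352.5 − 20.8 = 369.47.
∂x/∂P_x = −0.63, so E_p = (−0.63)·(41/369.47) ≈ -0.07.
|E_p| < 1: demand is inelastic.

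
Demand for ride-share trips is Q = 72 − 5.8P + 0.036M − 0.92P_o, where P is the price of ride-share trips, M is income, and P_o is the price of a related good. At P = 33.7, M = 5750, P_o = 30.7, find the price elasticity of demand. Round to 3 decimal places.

Q = 72 − 5.8(33.7) + 0.036(5750) − 0.92(30.7) = 72 − 195.46 + 207 − 28.244 = 55.296.
∂Q/∂P = −5.8, so E_p = (−5.8)·(33.7/55.296) ≈ -3.535.
|E_p| > 1: demand is elastic.

-3.535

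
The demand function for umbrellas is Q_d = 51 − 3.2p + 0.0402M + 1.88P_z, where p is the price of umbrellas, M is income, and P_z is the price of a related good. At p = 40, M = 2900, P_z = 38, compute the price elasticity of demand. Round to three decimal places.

-1.153

First evaluate Q_d: 51 − 3.2(40) + 0.0402(2900) + 1.88(38) = 51 − 128 + 116.58 + 71.44 = 111.02.
∂Q_d/∂p = −3.2, so E_p = (−3.2)·(40/111.02) ≈ -1.153.
|E_p| > 1: demand is elastic.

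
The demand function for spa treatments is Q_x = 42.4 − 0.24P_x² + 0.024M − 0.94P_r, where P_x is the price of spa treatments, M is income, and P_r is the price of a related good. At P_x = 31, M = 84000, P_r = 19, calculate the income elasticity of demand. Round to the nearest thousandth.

1.114

First evaluate Q_x: 42.4 − 0.24(31)² + 0.024(84000) − 0.94(19) = 42.4 − 230.64 + 2016 − 17.86 = 1809.9.
∂Q_x/∂M = +0.024, so E_I = 0.024·(84000/1809.9) ≈ 1.114.
E_I > 1: normal good (luxury).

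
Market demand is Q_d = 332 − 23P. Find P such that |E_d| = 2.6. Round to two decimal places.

10.43

Set −bP/(a − bP) = −2.6 ⇒ bP = 2.6(a − bP) ⇒ bP(1+2.6) = 2.6·a.
P = 2.6·332/(23·3.6) ≈ 10.43.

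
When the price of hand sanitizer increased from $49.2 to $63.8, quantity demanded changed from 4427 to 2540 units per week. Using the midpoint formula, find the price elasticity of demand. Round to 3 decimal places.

%ΔQ = (2540 − 4427)/[(4427 + 2540)/2] = -1887/3483.5 ≈ -0.5417.
%ΔP = (63.8 − 49.2)/[(49.2 + 63.8)/2] = 14.6/56.5 ≈ 0.2584.
Arc elasticity E = %ΔQ/%ΔP ≈ -0.5417/0.2584 ≈ -2.096.
|E| > 1: demand is elastic over this range.

-2.096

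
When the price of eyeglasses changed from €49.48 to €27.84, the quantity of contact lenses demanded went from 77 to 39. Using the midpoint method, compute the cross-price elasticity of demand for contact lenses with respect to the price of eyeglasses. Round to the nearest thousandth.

1.170

%ΔQ_x = (39 − 77)/[(77+39)/2] = -38/58 ≈ -0.6552.
%ΔP_y = (27.84 − 49.48)/[(49.48+27.84)/2] ≈ -0.5598.
E_xy = -0.6552/-0.5598 ≈ 1.170.
E_xy > 0, so contact lenses and eyeglasses are substitutes.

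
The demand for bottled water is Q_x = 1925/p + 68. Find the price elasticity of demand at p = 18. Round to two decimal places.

At p = 18, Q_x = 174.9444.
dQ_x/dp = −1925/p² = −5.9414.
Point elasticity E = (dQ_x/dp)·(p/Q_x) = -5.9414 × 18/174.9444 ≈ -0.61.
|E| < 1, so demand is inelastic at this price.

-0.61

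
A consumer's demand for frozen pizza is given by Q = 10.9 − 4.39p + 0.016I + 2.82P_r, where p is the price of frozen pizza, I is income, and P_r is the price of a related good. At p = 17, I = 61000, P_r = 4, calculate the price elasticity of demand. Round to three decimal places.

-0.081

First evaluate Q: 10.9 − 4.39(17) + 0.016(61000) + 2.82(4) = 10.9 − 74.63 + 976 + 11.28 = 923.55.
∂Q/∂p = −4.39, so E_p = (−4.39)·(17/923.55) ≈ -0.081.
|E_p| < 1: demand is inelastic.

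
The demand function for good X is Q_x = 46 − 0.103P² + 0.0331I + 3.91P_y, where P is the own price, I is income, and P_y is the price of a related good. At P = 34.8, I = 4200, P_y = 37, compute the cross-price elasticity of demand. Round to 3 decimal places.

0.706

Substituting, Q_x = 46 − 0.103(34.8)² + 0.0331(4200) + 3.91(37) = 46 − 124.7371 + 139.02 + 144.67 = 204.9529.
∂Q_x/∂P_y = +3.91, so E_xy = 3.91·(37/204.9529) ≈ 0.706.
E_xy > 0: the goods are substitutes.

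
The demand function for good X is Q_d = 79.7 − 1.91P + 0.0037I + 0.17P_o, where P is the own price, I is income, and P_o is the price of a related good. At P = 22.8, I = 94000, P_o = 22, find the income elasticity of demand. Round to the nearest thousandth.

0.897

At the given point, Q_d = 79.7 − 1.91(22.8) + 0.0037(94000) + 0.17(22) = 79.7 − 43.548 + 347.8 + 3.74 = 387.692.
∂Q_d/∂I = +0.0037, so E_I = 0.0037·(94000/387.692) ≈ 0.897.
E_I ∈ (0,1): normal good (necessity).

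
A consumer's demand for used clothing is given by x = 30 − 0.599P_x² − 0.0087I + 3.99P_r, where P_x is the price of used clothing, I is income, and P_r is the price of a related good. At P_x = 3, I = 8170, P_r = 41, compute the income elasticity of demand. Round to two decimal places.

-0.61

First evaluate x: 30 − 0.599(3)² − 0.0087(8170) + 3.99(41) = 30 − 5.391 − 71.079 + 163.59 = 117.12.
∂x/∂I = −0.0087, so E_I = -0.0087·(8170/117.12) ≈ -0.61.
E_I < 0: inferior good.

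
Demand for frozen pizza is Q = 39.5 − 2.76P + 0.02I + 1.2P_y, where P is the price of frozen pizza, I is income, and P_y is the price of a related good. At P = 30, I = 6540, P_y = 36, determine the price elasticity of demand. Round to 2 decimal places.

-0.63

At the given point, Q = 39.5 − 2.76(30) + 0.02(6540) + 1.2(36) = 39.5 − 82.8 + 130.8 + 43.2 = 130.7.
∂Q/∂P = −2.76, so E_p = (−2.76)·(30/130.7) ≈ -0.63.
|E_p| < 1: demand is inelastic.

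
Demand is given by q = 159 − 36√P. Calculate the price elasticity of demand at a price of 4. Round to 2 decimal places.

At P = 4, q = 87.
dq/dP = −36/(2√P) = −36/(2·2).
Point elasticity E = (dq/dP)·(P/q) = -9 × 4/87 ≈ -0.41.
|E| < 1, so demand is inelastic at this price.

-0.41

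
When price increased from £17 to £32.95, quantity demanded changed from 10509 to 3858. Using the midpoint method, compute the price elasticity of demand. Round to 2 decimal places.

-1.45

%Δq = (3858 − 10509)/[(10509 + 3858)/2] = -6651/7183.5 ≈ -0.9259.
%Δp = (32.95 − 17)/[(17 + 32.95)/2] = 15.95/24.975 ≈ 0.6386.
Arc elasticity E = %Δq/%Δp ≈ -0.9259/0.6386 ≈ -1.45.
|E| > 1: demand is elastic over this range.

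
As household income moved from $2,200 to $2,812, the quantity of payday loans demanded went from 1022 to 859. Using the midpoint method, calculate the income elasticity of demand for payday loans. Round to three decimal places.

-0.710

%ΔQ = (859 − 1022)/[(1022+859)/2] = -163/940.5 ≈ -0.1733.
%ΔM = (2,812 − 2,200)/[(2,200+2,812)/2] = 612/2506 ≈ 0.2442.
E_I = %ΔQ/%ΔM ≈ -0.710.
E_I < 0: inferior good.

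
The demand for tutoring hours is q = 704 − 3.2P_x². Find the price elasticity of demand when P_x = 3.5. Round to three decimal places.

At P_x = 3.5, q = 664.8.
dq/dP_x = −2·3.2·P_x = −22.4.
Point elasticity E = (dq/dP_x)·(P_x/q) = -22.4 × 3.5/664.8 ≈ -0.118.
|E| < 1, so demand is inelastic at this price.

-0.118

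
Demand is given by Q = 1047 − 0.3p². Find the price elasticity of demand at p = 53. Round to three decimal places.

-8.250

At p = 53, Q = 204.3.
dQ/dp = −2·0.3·p = −31.8.
Point elasticity E = (dQ/dp)·(p/Q) = -31.8 × 53/204.3 ≈ -8.250.
|E| > 1, so demand is elastic at this price.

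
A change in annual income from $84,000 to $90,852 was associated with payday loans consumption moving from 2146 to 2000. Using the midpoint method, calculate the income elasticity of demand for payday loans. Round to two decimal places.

%ΔQ = (2000 − 2146)/[(2146+2000)/2] = -146/2073 ≈ -0.0704.
%ΔI = (90,852 − 84,000)/[(84,000+90,852)/2] = 6852/87426 ≈ 0.0784.
E_I = %ΔQ/%ΔI ≈ -0.90.
E_I < 0: inferior good.

-0.90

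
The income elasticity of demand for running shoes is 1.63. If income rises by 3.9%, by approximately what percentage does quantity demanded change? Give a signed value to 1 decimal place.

%ΔQ ≈ E × %ΔI = (1.63) × (3.9%) ≈ 6.4%.

6.4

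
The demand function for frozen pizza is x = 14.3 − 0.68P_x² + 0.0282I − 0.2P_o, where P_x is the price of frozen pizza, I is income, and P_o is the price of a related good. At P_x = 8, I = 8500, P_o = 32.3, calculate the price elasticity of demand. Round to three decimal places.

Evaluating quantity at (P_x, I, P_o) gives x = 14.3 − 0.68(8)² + 0.0282(8500) − 0.2(32.3) = 14.3 − 43.52 + 239.7 − 6.46 = 204.02.
∂x/∂P_x = −2·0.68·P_x = -10.88, so E_p = -10.88·(8/204.02) ≈ -0.427.
|E_p| < 1: demand is inelastic.

-0.427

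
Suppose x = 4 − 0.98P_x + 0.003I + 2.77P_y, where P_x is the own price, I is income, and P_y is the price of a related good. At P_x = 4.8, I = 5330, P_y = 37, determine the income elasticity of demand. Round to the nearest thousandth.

At the given point, x = 4 − 0.98(4.8) + 0.003(5330) + 2.77(37) = 4 − 4.704 + 15.99 + 102.49 = 117.776.
∂x/∂I = +0.003, so E_I = 0.003·(5330/117.776) ≈ 0.136.
E_I ∈ (0,1): normal good (necessity).

0.136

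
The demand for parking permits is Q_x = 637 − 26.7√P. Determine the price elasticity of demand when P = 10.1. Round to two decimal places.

At P = 10.1, Q_x = 552.1461.
dQ_x/dP = −26.7/(2√P) = −26.7/(2·3.178).
Point elasticity E = (dQ_x/dP)·(P/Q_x) = -4.2007 × 10.1/552.1461 ≈ -0.08.
|E| < 1, so demand is inelastic at this price.

-0.08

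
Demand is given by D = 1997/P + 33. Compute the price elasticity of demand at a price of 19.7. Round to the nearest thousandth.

At P = 19.7, D = 134.3706.
dD/dP = −1997/P² = −5.1457.
Point elasticity E = (dD/dP)·(P/D) = -5.1457 × 19.7/134.3706 ≈ -0.754.
|E| < 1, so demand is inelastic at this price.

-0.754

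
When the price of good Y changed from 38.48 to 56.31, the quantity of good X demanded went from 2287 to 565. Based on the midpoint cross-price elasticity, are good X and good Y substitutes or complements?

%ΔQ_x = (565 − 2287)/[(2287+565)/2] = -1722/1426 ≈ -1.2076.
%ΔP_y = (56.31 − 38.48)/[(38.48+56.31)/2] ≈ 0.3762.
E_xy = -1.2076/0.3762 ≈ -3.210.
E_xy < 0, so the goods are complements.

complements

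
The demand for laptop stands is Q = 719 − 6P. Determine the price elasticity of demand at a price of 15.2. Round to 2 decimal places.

-0.15

At P = 15.2, Q = 627.8.
dQ/dP = −6.
Point elasticity E = (dQ/dP)·(P/Q) = -6 × 15.2/627.8 ≈ -0.15.
|E| < 1, so demand is inelastic at this price.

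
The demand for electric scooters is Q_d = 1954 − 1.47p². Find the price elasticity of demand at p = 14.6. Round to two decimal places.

At p = 14.6, Q_d = 1640.6548.
dQ_d/dp = −2·1.47·p = −42.924.
Point elasticity E = (dQ_d/dp)·(p/Q_d) = -42.924 × 14.6/1640.6548 ≈ -0.38.
|E| < 1, so demand is inelastic at this price.

-0.38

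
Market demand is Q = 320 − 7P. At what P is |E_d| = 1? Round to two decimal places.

For linear demand Q = a − bP, E = −bP/(a − bP). |E| = 1 ⇒ bP = a − bP ⇒ P = a/(2b).
P = 320/(2·7) ≈ 22.86.

22.86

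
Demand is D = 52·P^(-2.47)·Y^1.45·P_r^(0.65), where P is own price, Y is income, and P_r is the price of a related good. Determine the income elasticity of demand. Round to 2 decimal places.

For a Cobb–Douglas (constant-elasticity) form D = A·Y^α·…, the elasticity with respect to Y equals the exponent α at every point.
Here the exponent on Y is 1.45, so the income elasticity of demand is 1.45.

1.45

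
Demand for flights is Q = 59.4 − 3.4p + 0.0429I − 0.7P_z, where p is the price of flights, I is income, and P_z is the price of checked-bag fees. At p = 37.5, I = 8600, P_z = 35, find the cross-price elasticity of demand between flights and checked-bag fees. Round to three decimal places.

Q = 59.4 − 3.4(37.5) + 0.0429(8600) − 0.7(35) = 59.4 − 127.5 + 368.94 − 24.5 = 276.34.
∂Q/∂P_z = −0.7, so E_xy = -0.7·(35/276.34) ≈ -0.089.
E_xy < 0: the goods are complements.

-0.089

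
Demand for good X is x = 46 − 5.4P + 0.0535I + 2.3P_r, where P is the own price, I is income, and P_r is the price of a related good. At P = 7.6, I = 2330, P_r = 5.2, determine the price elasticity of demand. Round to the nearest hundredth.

-0.29

Substituting, x = 46 − 5.4(7.6) + 0.0535(2330) + 2.3(5.2) = 46 − 41.04 + 124.655 + 11.96 = 141.575.
∂x/∂P = −5.4, so E_p = (−5.4)·(7.6/141.575) ≈ -0.29.
|E_p| < 1: demand is inelastic.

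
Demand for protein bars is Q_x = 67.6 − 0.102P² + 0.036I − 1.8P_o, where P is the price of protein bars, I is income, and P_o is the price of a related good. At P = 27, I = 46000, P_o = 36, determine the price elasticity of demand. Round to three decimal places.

First evaluate Q_x: 67.6 − 0.102(27)² + 0.036(46000) − 1.8(36) = 67.6 − 74.358 + 1656 − 64.8 = 1584.442.
∂Q_x/∂P = −2·0.102·P = -5.508, so E_p = -5.508·(27/1584.442) ≈ -0.094.
|E_p| < 1: demand is inelastic.

-0.094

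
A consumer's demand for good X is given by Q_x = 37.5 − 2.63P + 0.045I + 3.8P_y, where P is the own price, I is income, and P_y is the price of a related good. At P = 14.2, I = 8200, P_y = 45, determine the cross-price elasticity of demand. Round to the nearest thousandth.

Evaluating quantity at (P, I, P_y) gives Q_x = 37.5 − 2.63(14.2) + 0.045(8200) + 3.8(45) = 37.5 − 37.346 + 369 + 171 = 540.154.
∂Q_x/∂P_y = +3.8, so E_xy = 3.8·(45/540.154) ≈ 0.317.
E_xy > 0: the goods are substitutes.

0.317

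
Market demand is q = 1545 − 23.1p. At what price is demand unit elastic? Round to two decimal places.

For linear demand q = a − bp, E = −bp/(a − bp). |E| = 1 ⇒ bp = a − bp ⇒ p = a/(2b).
p = 1545/(2·23.1) ≈ 33.44.

33.44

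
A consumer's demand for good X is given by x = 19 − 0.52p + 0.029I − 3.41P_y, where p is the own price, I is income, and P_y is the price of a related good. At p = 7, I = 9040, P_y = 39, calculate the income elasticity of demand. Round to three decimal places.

First evaluate x: 19 − 0.52(7) + 0.029(9040) − 3.41(39) = 19 − 3.64 + 262.16 − 132.99 = 144.53.
∂x/∂I = +0.029, so E_I = 0.029·(9040/144.53) ≈ 1.814.
E_I > 1: normal good (luxury).

1.814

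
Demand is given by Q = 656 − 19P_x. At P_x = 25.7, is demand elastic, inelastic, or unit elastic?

elastic

At P_x = 25.7, Q = 167.7.
dQ/dP_x = −19.
Point elasticity E = (dQ/dP_x)·(P_x/Q) = -19 × 25.7/167.7 ≈ -2.912.
|E| ≈ 2.912 > 1, so demand is elastic.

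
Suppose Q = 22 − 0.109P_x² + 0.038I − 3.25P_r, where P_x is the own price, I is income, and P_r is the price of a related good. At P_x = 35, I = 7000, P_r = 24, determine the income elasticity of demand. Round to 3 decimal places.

3.478

Evaluating quantity at (P_x, I, P_r) gives Q = 22 − 0.109(35)² + 0.038(7000) − 3.25(24) = 22 − 133.525 + 266 − 78 = 76.475.
∂Q/∂I = +0.038, so E_I = 0.038·(7000/76.475) ≈ 3.478.
E_I > 1: normal good (luxury).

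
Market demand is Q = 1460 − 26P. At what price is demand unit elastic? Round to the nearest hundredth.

28.08

For linear demand Q = a − bP, E = −bP/(a − bP). |E| = 1 ⇒ bP = a − bP ⇒ P = a/(2b).
P = 1460/(2·26) ≈ 28.08.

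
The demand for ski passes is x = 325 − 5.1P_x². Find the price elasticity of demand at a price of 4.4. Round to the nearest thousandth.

-0.873

At P_x = 4.4, x = 226.264.
dx/dP_x = −2·5.1·P_x = −44.88.
Point elasticity E = (dx/dP_x)·(P_x/x) = -44.88 × 4.4/226.264 ≈ -0.873.
|E| < 1, so demand is inelastic at this price.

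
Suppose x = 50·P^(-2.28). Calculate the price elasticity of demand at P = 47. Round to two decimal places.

-2.28

For a Cobb–Douglas (constant-elasticity) form x = A·P^α·…, the elasticity with respect to P equals the exponent α at every point.
Here the exponent on P is -2.28, so the price elasticity of demand is -2.28.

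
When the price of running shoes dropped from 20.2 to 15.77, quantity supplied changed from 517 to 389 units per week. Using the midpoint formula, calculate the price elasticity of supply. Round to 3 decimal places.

1.147

%Δq = (389 − 517)/[(517 + 389)/2] = -128/453 ≈ -0.2826.
%Δp = (15.77 − 20.2)/[(20.2 + 15.77)/2] = -4.43/17.985 ≈ -0.2463.
Arc elasticity E = %Δq/%Δp ≈ -0.2826/-0.2463 ≈ 1.147.
|E| > 1: supply is elastic over this range.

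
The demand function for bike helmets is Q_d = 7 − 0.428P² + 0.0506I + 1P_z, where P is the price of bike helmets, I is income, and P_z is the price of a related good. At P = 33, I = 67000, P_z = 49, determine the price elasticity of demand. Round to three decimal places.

-0.313

First evaluate Q_d: 7 − 0.428(33)² + 0.0506(67000) + 1(49) = 7 − 466.092 + 3390.2 + 49 = 2980.108.
∂Q_d/∂P = −2·0.428·P = -28.248, so E_p = -28.248·(33/2980.108) ≈ -0.313.
|E_p| < 1: demand is inelastic.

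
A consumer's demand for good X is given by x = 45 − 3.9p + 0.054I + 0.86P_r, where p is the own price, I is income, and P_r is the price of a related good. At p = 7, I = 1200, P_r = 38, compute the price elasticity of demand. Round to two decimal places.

x = 45 − 3.9(7) + 0.054(1200) + 0.86(38) = 45 − 27.3 + 64.8 + 32.68 = 115.18.
∂x/∂p = −3.9, so E_p = (−3.9)·(7/115.18) ≈ -0.24.
|E_p| < 1: demand is inelastic.

-0.24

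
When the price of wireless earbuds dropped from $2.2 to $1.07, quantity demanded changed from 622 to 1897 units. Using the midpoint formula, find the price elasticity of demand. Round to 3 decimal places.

-1.465

%Δq = (1897 − 622)/[(622 + 1897)/2] = 1275/1259.5 ≈ 1.0123.
%Δp = (1.07 − 2.2)/[(2.2 + 1.07)/2] = -1.13/1.635 ≈ -0.6911.
Arc elasticity E = %Δq/%Δp ≈ 1.0123/-0.6911 ≈ -1.465.
|E| > 1: demand is elastic over this range.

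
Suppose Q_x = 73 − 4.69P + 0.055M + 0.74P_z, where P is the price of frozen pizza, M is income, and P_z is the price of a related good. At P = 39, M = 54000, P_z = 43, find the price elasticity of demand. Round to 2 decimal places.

-0.06

Substituting, Q_x = 73 − 4.69(39) + 0.055(54000) + 0.74(43) = 73 − 182.91 + 2970 + 31.82 = 2891.91.
∂Q_x/∂P = −4.69, so E_p = (−4.69)·(39/2891.91) ≈ -0.06.
|E_p| < 1: demand is inelastic.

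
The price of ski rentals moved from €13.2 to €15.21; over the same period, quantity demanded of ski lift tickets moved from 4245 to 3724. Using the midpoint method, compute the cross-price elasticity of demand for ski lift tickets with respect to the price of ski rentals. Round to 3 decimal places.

%ΔQ_x = (3724 − 4245)/[(4245+3724)/2] = -521/3984.5 ≈ -0.1308.
%ΔP_y = (15.21 − 13.2)/[(13.2+15.21)/2] ≈ 0.1415.
E_xy = -0.1308/0.1415 ≈ -0.924.
E_xy < 0, so ski lift tickets and ski rentals are complements.

-0.924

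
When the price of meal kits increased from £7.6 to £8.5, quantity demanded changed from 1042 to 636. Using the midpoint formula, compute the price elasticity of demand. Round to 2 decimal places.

-4.33

%Δq = (636 − 1042)/[(1042 + 636)/2] = -406/839 ≈ -0.4839.
%ΔP = (8.5 − 7.6)/[(7.6 + 8.5)/2] = 0.9/8.05 ≈ 0.1118.
Arc elasticity E = %Δq/%ΔP ≈ -0.4839/0.1118 ≈ -4.33.
|E| > 1: demand is elastic over this range.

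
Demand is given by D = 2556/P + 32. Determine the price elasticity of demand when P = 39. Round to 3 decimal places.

-0.672

At P = 39, D = 97.5385.
dD/dP = −2556/P² = −1.6805.
Point elasticity E = (dD/dP)·(P/D) = -1.6805 × 39/97.5385 ≈ -0.672.
|E| < 1, so demand is inelastic at this price.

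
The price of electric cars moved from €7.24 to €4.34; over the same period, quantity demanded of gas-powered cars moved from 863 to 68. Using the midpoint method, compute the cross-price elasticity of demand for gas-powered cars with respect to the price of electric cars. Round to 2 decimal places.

%ΔQ_x = (68 − 863)/[(863+68)/2] = -795/465.5 ≈ -1.7078.
%ΔP_y = (4.34 − 7.24)/[(7.24+4.34)/2] ≈ -0.5009.
E_xy = -1.7078/-0.5009 ≈ 3.41.
E_xy > 0, so gas-powered cars and electric cars are substitutes.

3.41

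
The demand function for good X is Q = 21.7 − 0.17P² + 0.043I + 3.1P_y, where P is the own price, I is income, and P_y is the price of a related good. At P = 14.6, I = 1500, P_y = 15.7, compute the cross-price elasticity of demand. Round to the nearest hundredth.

First evaluate Q: 21.7 − 0.17(14.6)² + 0.043(1500) + 3.1(15.7) = 21.7 − 36.2372 + 64.5 + 48.67 = 98.6328.
∂Q/∂P_y = +3.1, so E_xy = 3.1·(15.7/98.6328) ≈ 0.49.
E_xy > 0: the goods are substitutes.

0.49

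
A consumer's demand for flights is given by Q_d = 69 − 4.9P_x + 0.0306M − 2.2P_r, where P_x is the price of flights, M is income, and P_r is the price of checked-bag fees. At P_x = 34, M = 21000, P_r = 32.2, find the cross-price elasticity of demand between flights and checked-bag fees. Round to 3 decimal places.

First evaluate Q_d: 69 − 4.9(34) + 0.0306(21000) − 2.2(32.2) = 69 − 166.6 + 642.6 − 70.84 = 474.16.
∂Q_d/∂P_r = −2.2, so E_xy = -2.2·(32.2/474.16) ≈ -0.149.
E_xy < 0: the goods are complements.

-0.149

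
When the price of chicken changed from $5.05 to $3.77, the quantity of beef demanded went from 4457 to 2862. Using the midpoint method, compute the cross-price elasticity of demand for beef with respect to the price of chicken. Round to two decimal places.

%ΔQ_x = (2862 − 4457)/[(4457+2862)/2] = -1595/3659.5 ≈ -0.4359.
%ΔP_y = (3.77 − 5.05)/[(5.05+3.77)/2] ≈ -0.2902.
E_xy = -0.4359/-0.2902 ≈ 1.50.
E_xy > 0, so beef and chicken are substitutes.

1.50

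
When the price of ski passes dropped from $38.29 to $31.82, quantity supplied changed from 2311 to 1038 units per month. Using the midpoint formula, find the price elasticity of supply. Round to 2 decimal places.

%Δq = (1038 − 2311)/[(2311 + 1038)/2] = -1273/1674.5 ≈ -0.7602.
%Δp = (31.82 − 38.29)/[(38.29 + 31.82)/2] = -6.47/35.055 ≈ -0.1846.
Arc elasticity E = %Δq/%Δp ≈ -0.7602/-0.1846 ≈ 4.12.
|E| > 1: supply is elastic over this range.

4.12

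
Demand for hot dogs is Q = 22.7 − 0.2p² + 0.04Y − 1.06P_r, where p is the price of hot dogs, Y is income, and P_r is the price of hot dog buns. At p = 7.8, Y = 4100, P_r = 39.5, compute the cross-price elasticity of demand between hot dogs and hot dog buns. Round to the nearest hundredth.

Substituting, Q = 22.7 − 0.2(7.8)² + 0.04(4100) − 1.06(39.5) = 22.7 − 12.168 + 164 − 41.87 = 132.662.
∂Q/∂P_r = −1.06, so E_xy = -1.06·(39.5/132.662) ≈ -0.32.
E_xy < 0: the goods are complements.

-0.32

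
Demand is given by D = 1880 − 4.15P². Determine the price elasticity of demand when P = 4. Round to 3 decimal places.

-0.073

At P = 4, D = 1813.6.
dD/dP = −2·4.15·P = −33.2.
Point elasticity E = (dD/dP)·(P/D) = -33.2 × 4/1813.6 ≈ -0.073.
|E| < 1, so demand is inelastic at this price.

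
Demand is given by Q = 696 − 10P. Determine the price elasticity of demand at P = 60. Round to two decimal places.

At P = 60, Q = 96.
dQ/dP = −10.
Point elasticity E = (dQ/dP)·(P/Q) = -10 × 60/96 ≈ -6.25.
|E| > 1, so demand is elastic at this price.

-6.25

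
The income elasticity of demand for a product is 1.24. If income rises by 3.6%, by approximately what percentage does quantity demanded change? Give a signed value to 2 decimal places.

4.46

%ΔQ ≈ E × %ΔI = (1.24) × (3.6%) ≈ 4.46%.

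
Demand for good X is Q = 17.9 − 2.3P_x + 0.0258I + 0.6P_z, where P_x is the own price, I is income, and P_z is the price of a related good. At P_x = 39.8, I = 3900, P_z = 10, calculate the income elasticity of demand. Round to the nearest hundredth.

3.05

At the given point, Q = 17.9 − 2.3(39.8) + 0.0258(3900) + 0.6(10) = 17.9 − 91.54 + 100.62 + 6 = 32.98.
∂Q/∂I = +0.0258, so E_I = 0.0258·(3900/32.98) ≈ 3.05.
E_I > 1: normal good (luxury).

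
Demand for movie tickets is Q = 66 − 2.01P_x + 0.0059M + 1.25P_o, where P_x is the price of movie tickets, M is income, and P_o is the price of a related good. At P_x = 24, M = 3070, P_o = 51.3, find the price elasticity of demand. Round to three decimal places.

Q = 66 − 2.01(24) + 0.0059(3070) + 1.25(51.3) = 66 − 48.24 + 18.113 + 64.125 = 99.998.
∂Q/∂P_x = −2.01, so E_p = (−2.01)·(24/99.998) ≈ -0.482.
|E_p| < 1: demand is inelastic.

-0.482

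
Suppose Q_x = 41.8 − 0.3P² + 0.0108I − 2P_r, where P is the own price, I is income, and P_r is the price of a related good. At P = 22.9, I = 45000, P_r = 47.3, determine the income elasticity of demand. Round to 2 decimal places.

1.76

First evaluate Q_x: 41.8 − 0.3(22.9)² + 0.0108(45000) − 2(47.3) = 41.8 − 157.323 + 486 − 94.6 = 275.877.
∂Q_x/∂I = +0.0108, so E_I = 0.0108·(45000/275.877) ≈ 1.76.
E_I > 1: normal good (luxury).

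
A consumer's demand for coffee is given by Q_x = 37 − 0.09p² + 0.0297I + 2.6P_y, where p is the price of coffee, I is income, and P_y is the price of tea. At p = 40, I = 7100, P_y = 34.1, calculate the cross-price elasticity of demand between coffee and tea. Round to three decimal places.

0.460

Substituting, Q_x = 37 − 0.09(40)² + 0.0297(7100) + 2.6(34.1) = 37 − 144 + 210.87 + 88.66 = 192.53.
∂Q_x/∂P_y = +2.6, so E_xy = 2.6·(34.1/192.53) ≈ 0.460.
E_xy > 0: the goods are substitutes.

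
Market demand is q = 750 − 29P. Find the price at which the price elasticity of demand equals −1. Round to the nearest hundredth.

For linear demand q = a − bP, E = −bP/(a − bP). |E| = 1 ⇒ bP = a − bP ⇒ P = a/(2b).
P = 750/(2·29) ≈ 12.93.

12.93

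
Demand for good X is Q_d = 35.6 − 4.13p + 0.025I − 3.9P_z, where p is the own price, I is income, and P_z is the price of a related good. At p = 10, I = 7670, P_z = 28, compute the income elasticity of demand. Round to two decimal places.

2.50

At the given point, Q_d = 35.6 − 4.13(10) + 0.025(7670) − 3.9(28) = 35.6 − 41.3 + 191.75 − 109.2 = 76.85.
∂Q_d/∂I = +0.025, so E_I = 0.025·(7670/76.85) ≈ 2.50.
E_I > 1: normal good (luxury).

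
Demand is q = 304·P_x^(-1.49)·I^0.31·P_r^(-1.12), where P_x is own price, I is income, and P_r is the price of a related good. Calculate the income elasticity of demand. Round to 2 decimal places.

0.31

For a Cobb–Douglas (constant-elasticity) form q = A·I^α·…, the elasticity with respect to I equals the exponent α at every point.
Here the exponent on I is 0.31, so the income elasticity of demand is 0.31.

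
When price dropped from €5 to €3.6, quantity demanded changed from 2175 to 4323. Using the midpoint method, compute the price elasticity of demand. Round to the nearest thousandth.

%ΔQ = (4323 − 2175)/[(2175 + 4323)/2] = 2148/3249 ≈ 0.6611.
%ΔP = (3.6 − 5)/[(5 + 3.6)/2] = -1.4/4.3 ≈ -0.3256.
Arc elasticity E = %ΔQ/%ΔP ≈ 0.6611/-0.3256 ≈ -2.031.
|E| > 1: demand is elastic over this range.

-2.031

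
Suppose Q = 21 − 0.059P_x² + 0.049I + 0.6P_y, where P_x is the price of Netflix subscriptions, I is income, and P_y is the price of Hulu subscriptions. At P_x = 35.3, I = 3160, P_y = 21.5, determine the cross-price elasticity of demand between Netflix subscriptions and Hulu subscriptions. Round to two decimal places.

Substituting, Q = 21 − 0.059(35.3)² + 0.049(3160) + 0.6(21.5) = 21 − 73.5193 + 154.84 + 12.9 = 115.2207.
∂Q/∂P_y = +0.6, so E_xy = 0.6·(21.5/115.2207) ≈ 0.11.
E_xy > 0: the goods are substitutes.

0.11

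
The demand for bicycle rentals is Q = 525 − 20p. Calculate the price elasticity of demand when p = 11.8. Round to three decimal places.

-0.817

At p = 11.8, Q = 289.
dQ/dp = −20.
Point elasticity E = (dQ/dp)·(p/Q) = -20 × 11.8/289 ≈ -0.817.
|E| < 1, so demand is inelastic at this price.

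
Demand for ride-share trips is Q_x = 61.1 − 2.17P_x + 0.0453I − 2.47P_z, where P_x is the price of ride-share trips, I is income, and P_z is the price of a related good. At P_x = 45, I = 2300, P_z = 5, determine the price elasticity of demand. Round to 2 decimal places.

Q_x = 61.1 − 2.17(45) + 0.0453(2300) − 2.47(5) = 61.1 − 97.65 + 104.19 − 12.35 = 55.29.
∂Q_x/∂P_x = −2.17, so E_p = (−2.17)·(45/55.29) ≈ -1.77.
|E_p| > 1: demand is elastic.

-1.77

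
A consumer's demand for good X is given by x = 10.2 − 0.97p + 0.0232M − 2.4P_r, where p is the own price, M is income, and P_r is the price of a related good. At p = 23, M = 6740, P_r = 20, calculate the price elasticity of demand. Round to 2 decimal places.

-0.23

x = 10.2 − 0.97(23) + 0.0232(6740) − 2.4(20) = 10.2 − 22.31 + 156.368 − 48 = 96.258.
∂x/∂p = −0.97, so E_p = (−0.97)·(23/96.258) ≈ -0.23.
|E_p| < 1: demand is inelastic.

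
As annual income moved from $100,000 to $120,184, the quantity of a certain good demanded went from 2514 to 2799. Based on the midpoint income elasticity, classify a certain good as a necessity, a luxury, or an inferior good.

%ΔQ = (2799 − 2514)/[(2514+2799)/2] = 285/2656.5 ≈ 0.1073.
%ΔI = (120,184 − 100,000)/[(100,000+120,184)/2] = 20184/110092 ≈ 0.1833.
E_I = %ΔQ/%ΔI ≈ 0.585.
E_I ∈ (0,1): normal good (necessity).

necessity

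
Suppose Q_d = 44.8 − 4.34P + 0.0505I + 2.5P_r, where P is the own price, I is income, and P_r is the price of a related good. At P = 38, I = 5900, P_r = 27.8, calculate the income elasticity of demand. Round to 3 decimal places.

1.205

At the given point, Q_d = 44.8 − 4.34(38) + 0.0505(5900) + 2.5(27.8) = 44.8 − 164.92 + 297.95 + 69.5 = 247.33.
∂Q_d/∂I = +0.0505, so E_I = 0.0505·(5900/247.33) ≈ 1.205.
E_I > 1: normal good (luxury).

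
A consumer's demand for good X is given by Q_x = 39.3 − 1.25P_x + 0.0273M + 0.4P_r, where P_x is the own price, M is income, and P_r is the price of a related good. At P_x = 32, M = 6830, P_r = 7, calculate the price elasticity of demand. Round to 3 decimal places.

Substituting, Q_x = 39.3 − 1.25(32) + 0.0273(6830) + 0.4(7) = 39.3 − 40 + 186.459 + 2.8 = 188.559.
∂Q_x/∂P_x = −1.25, so E_p = (−1.25)·(32/188.559) ≈ -0.212.
|E_p| < 1: demand is inelastic.

-0.212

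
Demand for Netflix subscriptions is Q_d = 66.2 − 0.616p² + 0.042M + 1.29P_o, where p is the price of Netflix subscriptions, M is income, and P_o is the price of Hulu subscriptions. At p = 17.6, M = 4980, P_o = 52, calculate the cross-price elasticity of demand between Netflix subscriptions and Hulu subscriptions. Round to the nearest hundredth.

Substituting, Q_d = 66.2 − 0.616(17.6)² + 0.042(4980) + 1.29(52) = 66.2 − 190.8122 + 209.16 + 67.08 = 151.6278.
∂Q_d/∂P_o = +1.29, so E_xy = 1.29·(52/151.6278) ≈ 0.44.
E_xy > 0: the goods are substitutes.

0.44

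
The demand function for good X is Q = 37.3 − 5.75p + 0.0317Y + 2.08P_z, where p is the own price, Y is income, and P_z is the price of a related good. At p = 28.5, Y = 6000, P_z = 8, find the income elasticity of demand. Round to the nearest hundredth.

2.37

Q = 37.3 − 5.75(28.5) + 0.0317(6000) + 2.08(8) = 37.3 − 163.875 + 190.2 + 16.64 = 80.265.
∂Q/∂Y = +0.0317, so E_I = 0.0317·(6000/80.265) ≈ 2.37.
E_I > 1: normal good (luxury).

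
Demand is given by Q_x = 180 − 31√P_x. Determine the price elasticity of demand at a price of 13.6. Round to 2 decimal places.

At P_x = 13.6, Q_x = 65.6776.
dQ_x/dP_x = −31/(2√P_x) = −31/(2·3.6878).
Point elasticity E = (dQ_x/dP_x)·(P_x/Q_x) = -4.203 × 13.6/65.6776 ≈ -0.87.
|E| < 1, so demand is inelastic at this price.

-0.87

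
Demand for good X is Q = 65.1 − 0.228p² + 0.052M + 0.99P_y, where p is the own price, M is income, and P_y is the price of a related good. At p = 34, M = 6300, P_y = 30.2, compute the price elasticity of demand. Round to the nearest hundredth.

-3.31

Q = 65.1 − 0.228(34)² + 0.052(6300) + 0.99(30.2) = 65.1 − 263.568 + 327.6 + 29.898 = 159.03.
∂Q/∂p = −2·0.228·p = -15.504, so E_p = -15.504·(34/159.03) ≈ -3.31.
|E_p| > 1: demand is elastic.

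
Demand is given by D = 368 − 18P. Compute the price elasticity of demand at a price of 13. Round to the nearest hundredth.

At P = 13, D = 134.
dD/dP = −18.
Point elasticity E = (dD/dP)·(P/D) = -18 × 13/134 ≈ -1.75.
|E| > 1, so demand is elastic at this price.

-1.75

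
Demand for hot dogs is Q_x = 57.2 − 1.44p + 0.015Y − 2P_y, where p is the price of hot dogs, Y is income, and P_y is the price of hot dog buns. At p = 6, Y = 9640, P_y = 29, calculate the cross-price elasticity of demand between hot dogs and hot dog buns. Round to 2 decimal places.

Substituting, Q_x = 57.2 − 1.44(6) + 0.015(9640) − 2(29) = 57.2 − 8.64 + 144.6 − 58 = 135.16.
∂Q_x/∂P_y = −2, so E_xy = -2·(29/135.16) ≈ -0.43.
E_xy < 0: the goods are complements.

-0.43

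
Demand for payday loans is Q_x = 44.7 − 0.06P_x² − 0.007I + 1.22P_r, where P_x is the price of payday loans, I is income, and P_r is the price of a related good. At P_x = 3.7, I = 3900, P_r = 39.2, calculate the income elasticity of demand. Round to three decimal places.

-0.424

Evaluating quantity at (P_x, I, P_r) gives Q_x = 44.7 − 0.06(3.7)² − 0.007(3900) + 1.22(39.2) = 44.7 − 0.8214 − 27.3 + 47.824 = 64.4026.
∂Q_x/∂I = −0.007, so E_I = -0.007·(3900/64.4026) ≈ -0.424.
E_I < 0: inferior good.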